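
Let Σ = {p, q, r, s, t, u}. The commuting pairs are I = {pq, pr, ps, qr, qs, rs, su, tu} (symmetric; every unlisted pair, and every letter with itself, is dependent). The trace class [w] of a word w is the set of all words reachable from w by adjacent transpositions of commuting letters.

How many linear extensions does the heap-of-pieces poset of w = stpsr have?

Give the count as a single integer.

drop 0:s onto floor
drop 1:t onto {0:s}
drop 2:p onto {1:t}
drop 3:s onto {1:t}
drop 4:r onto {1:t}
ground layer = {0:s}
drop-orders for the pieces not yet dropped (sum over which currently-grounded one goes next):
  1 to go: {2} 1  {3} 1  {4} 1
  2 to go: {2,3} 2  {2,4} 2  {3,4} 2
  3 to go: {2,3,4} 6
  if 0:s drops first: 6 orders

6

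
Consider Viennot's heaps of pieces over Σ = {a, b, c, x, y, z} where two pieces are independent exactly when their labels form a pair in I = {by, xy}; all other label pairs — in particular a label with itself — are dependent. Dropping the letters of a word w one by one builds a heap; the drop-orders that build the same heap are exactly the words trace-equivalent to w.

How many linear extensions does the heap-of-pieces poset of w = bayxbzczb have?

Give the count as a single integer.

3

0(b) covers ∅
1(a) covers 0:b
2(y) covers 1:a
3(x) covers 1:a
4(b) covers 3:x
5(z) covers 2:y, 4:b
6(c) covers 5:z
7(z) covers 6:c
8(b) covers 7:z
floor of heap: 0:b
completions by unplaced set U, small U first (add the entries for U minus each lowest piece of U):
  |U|=1: {8}:1
  |U|=2: {7,8}:1
  |U|=3: {6,7,8}:1
  |U|=4: {5,6,7,8}:1
  |U|=5: {2,5,6,7,8}:1  {4,5,6,7,8}:1
  |U|=6: {2,4,5,6,7,8}:2  {3,4,5,6,7,8}:1
  |U|=7: {2,3,4,5,6,7,8}:3
  start at 0(b): 3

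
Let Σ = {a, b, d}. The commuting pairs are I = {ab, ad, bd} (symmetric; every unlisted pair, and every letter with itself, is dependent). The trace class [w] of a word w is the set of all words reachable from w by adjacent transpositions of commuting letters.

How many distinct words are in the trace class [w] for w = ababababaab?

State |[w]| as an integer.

#0=a has no predecessor
#1=b has no predecessor
#2=a depends on [0:a]
#3=b depends on [1:b]
#4=a depends on [2:a]
#5=b depends on [3:b]
#6=a depends on [4:a]
#7=b depends on [5:b]
#8=a depends on [6:a]
#9=a depends on [8:a]
#10=b depends on [7:b]
sources: [0:a, 1:b]
N(rest) = Σ N(rest − s) over sources s of rest; N(one piece) = 1:
  size 1 → [9]=1  [10]=1
  size 2 → [7,10]=1  [8,9]=1  [9,10]=2
  size 3 → [5,7,10]=1  [6,8,9]=1  [7,9,10]=3  [8,9,10]=3
  size 4 → [3,5,7,10]=1  [4,6,8,9]=1  [5,7,9,10]=4  [6,8,9,10]=4  [7,8,9,10]=6
  size 5 → [1,3,5,7,10]=1  [2,4,6,8,9]=1  [3,5,7,9,10]=5  [4,6,8,9,10]=5  [5,7,8,9,10]=10  [6,7,8,9,10]=10
  size 6 → [0,2,4,6,8,9]=1  [1,3,5,7,9,10]=6  [2,4,6,8,9,10]=6  [3,5,7,8,9,10]=15  [4,6,7,8,9,10]=15  [5,6,7,8,9,10]=20
  size 7 → [0,2,4,6,8,9,10]=7  [1,3,5,7,8,9,10]=21  [2,4,6,7,8,9,10]=21  [3,5,6,7,8,9,10]=35  [4,5,6,7,8,9,10]=35
  size 8 → [0,2,4,6,7,8,9,10]=28  [1,3,5,6,7,8,9,10]=56  [2,4,5,6,7,8,9,10]=56  [3,4,5,6,7,8,9,10]=70
  size 9 → [0,2,4,5,6,7,8,9,10]=84  [1,3,4,5,6,7,8,9,10]=126  [2,3,4,5,6,7,8,9,10]=126
  first=0(a) contributes 252
  first=1(b) contributes 210
|[w]| = 462

462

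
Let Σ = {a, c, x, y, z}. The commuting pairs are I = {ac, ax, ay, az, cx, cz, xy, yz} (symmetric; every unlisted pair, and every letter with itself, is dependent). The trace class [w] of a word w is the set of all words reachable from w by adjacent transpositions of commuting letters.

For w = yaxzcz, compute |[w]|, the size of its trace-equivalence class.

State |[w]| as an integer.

drop 0:y onto floor
drop 1:a onto floor
drop 2:x onto floor
drop 3:z onto {2:x}
drop 4:c onto {0:y}
drop 5:z onto {3:z}
ground layer = {0:y, 1:a, 2:x}
drop-orders for the pieces not yet dropped (sum over which currently-grounded one goes next):
  1 to go: {1} 1  {4} 1  {5} 1
  2 to go: {0,4} 1  {1,4} 2  {1,5} 2  {3,5} 1  {4,5} 2
  3 to go: {0,1,4} 3  {0,4,5} 3  {1,3,5} 3  {1,4,5} 6  {2,3,5} 1  {3,4,5} 3
  4 to go: {0,1,4,5} 12  {0,3,4,5} 6  {1,2,3,5} 4  {1,3,4,5} 12  {2,3,4,5} 4
  if 0:y drops first: 20 orders
  if 1:a drops first: 10 orders
  if 2:x drops first: 30 orders
heap linearizations: 60

60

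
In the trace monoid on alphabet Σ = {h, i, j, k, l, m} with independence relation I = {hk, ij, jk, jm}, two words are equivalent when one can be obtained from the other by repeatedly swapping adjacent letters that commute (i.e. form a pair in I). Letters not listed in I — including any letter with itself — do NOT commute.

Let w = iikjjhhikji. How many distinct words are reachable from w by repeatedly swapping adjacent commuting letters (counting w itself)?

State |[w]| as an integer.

drop 0:i onto floor
drop 1:i onto {0:i}
drop 2:k onto {1:i}
drop 3:j onto floor
drop 4:j onto {3:j}
drop 5:h onto {1:i, 4:j}
drop 6:h onto {5:h}
drop 7:i onto {2:k, 6:h}
drop 8:k onto {7:i}
drop 9:j onto {6:h}
drop 10:i onto {8:k}
ground layer = {0:i, 3:j}
drop-orders for the pieces not yet dropped (sum over which currently-grounded one goes next):
  1 to go: {9} 1  {10} 1
  2 to go: {8,10} 1  {9,10} 2
  3 to go: {7,8,10} 1  {8,9,10} 3
  4 to go: {2,7,8,10} 1  {7,8,9,10} 4
  5 to go: {2,7,8,9,10} 5  {6,7,8,9,10} 4
  6 to go: {2,6,7,8,9,10} 9  {5,6,7,8,9,10} 4
  7 to go: {2,5,6,7,8,9,10} 13  {4,5,6,7,8,9,10} 4
  8 to go: {1,2,5,6,7,8,9,10} 13  {2,4,5,6,7,8,9,10} 17  {3,4,5,6,7,8,9,10} 4
  9 to go: {0,1,2,5,6,7,8,9,10} 13  {1,2,4,5,6,7,8,9,10} 30  {2,3,4,5,6,7,8,9,10} 21
  if 0:i drops first: 51 orders
  if 3:j drops first: 43 orders
heap linearizations: 94

94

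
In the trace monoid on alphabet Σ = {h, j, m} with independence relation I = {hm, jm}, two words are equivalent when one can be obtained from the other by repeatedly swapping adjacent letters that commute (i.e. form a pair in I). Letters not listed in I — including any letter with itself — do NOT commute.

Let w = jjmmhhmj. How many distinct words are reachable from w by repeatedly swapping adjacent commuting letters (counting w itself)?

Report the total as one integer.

56

0(j) covers ∅
1(j) covers 0:j
2(m) covers ∅
3(m) covers 2:m
4(h) covers 1:j
5(h) covers 4:h
6(m) covers 3:m
7(j) covers 5:h
floor of heap: 0:j, 2:m
completions by unplaced set U, small U first (add the entries for U minus each lowest piece of U):
  |U|=1: {6}:1  {7}:1
  |U|=2: {3,6}:1  {5,7}:1  {6,7}:2
  |U|=3: {2,3,6}:1  {3,6,7}:3  {4,5,7}:1  {5,6,7}:3
  |U|=4: {1,4,5,7}:1  {2,3,6,7}:4  {3,5,6,7}:6  {4,5,6,7}:4
  |U|=5: {0,1,4,5,7}:1  {1,4,5,6,7}:5  {2,3,5,6,7}:10  {3,4,5,6,7}:10
  |U|=6: {0,1,4,5,6,7}:6  {1,3,4,5,6,7}:15  {2,3,4,5,6,7}:20
  start at 0(j): 35
  start at 2(m): 21
sum over floor = 56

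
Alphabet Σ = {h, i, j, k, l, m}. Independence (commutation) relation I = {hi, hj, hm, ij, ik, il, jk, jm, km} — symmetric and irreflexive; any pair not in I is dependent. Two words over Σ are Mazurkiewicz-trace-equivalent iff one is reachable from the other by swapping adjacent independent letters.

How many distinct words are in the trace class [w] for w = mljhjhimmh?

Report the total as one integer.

770

piece 0:m — minimal
piece 1:l rests on {0:m}
piece 2:j rests on {1:l}
piece 3:h rests on {1:l}
piece 4:j rests on {2:j}
piece 5:h rests on {3:h}
piece 6:i rests on {0:m}
piece 7:m rests on {1:l, 6:i}
piece 8:m rests on {7:m}
piece 9:h rests on {5:h}
minimal pieces: {0:m}
ways to finish when only these pieces remain (= sum over removing one remaining piece with nothing left below it):
  1 left: {4}→1  {8}→1  {9}→1
  2 left: {2,4}→1  {4,8}→2  {4,9}→2  {5,9}→1  {7,8}→1  {8,9}→2
  3 left: {2,4,8}→3  {2,4,9}→3  {3,5,9}→1  {4,5,9}→3  {4,7,8}→3  {4,8,9}→6  {5,8,9}→3  {6,7,8}→1  {7,8,9}→3
  4 left: {2,4,5,9}→6  {2,4,7,8}→6  {2,4,8,9}→12  {3,4,5,9}→4  {3,5,8,9}→4  {4,5,8,9}→12  {4,6,7,8}→4  {4,7,8,9}→12  {5,7,8,9}→6  {6,7,8,9}→4
  5 left: {2,3,4,5,9}→10  {2,4,5,8,9}→30  {2,4,6,7,8}→10  {2,4,7,8,9}→30  {3,4,5,8,9}→20  {3,5,7,8,9}→10  {4,5,7,8,9}→30  {4,6,7,8,9}→20  {5,6,7,8,9}→10
  6 left: {2,3,4,5,8,9}→60  {2,4,5,7,8,9}→90  {2,4,6,7,8,9}→60  {3,4,5,7,8,9}→60  {3,5,6,7,8,9}→20  {4,5,6,7,8,9}→60
  7 left: {2,3,4,5,7,8,9}→210  {2,4,5,6,7,8,9}→210  {3,4,5,6,7,8,9}→140
  8 left: {1,2,3,4,5,7,8,9}→210  {2,3,4,5,6,7,8,9}→560
  placing 0:m first → 770 extensions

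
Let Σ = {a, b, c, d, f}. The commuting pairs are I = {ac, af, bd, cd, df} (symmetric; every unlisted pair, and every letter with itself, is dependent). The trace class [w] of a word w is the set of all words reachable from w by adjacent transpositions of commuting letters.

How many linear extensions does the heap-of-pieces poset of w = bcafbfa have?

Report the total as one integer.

6

drop 0:b onto floor
drop 1:c onto {0:b}
drop 2:a onto {0:b}
drop 3:f onto {1:c}
drop 4:b onto {2:a, 3:f}
drop 5:f onto {4:b}
drop 6:a onto {4:b}
ground layer = {0:b}
drop-orders for the pieces not yet dropped (sum over which currently-grounded one goes next):
  1 to go: {5} 1  {6} 1
  2 to go: {5,6} 2
  3 to go: {4,5,6} 2
  4 to go: {2,4,5,6} 2  {3,4,5,6} 2
  5 to go: {1,3,4,5,6} 2  {2,3,4,5,6} 4
  if 0:b drops first: 6 orders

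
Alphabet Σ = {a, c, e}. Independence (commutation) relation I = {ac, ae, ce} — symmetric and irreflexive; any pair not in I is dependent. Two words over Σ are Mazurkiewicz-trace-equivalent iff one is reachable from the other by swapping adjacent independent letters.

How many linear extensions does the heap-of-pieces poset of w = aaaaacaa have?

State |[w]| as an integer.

8

#0=a has no predecessor
#1=a depends on [0:a]
#2=a depends on [1:a]
#3=a depends on [2:a]
#4=a depends on [3:a]
#5=c has no predecessor
#6=a depends on [4:a]
#7=a depends on [6:a]
sources: [0:a, 5:c]
N(rest) = Σ N(rest − s) over sources s of rest; N(one piece) = 1:
  size 1 → [5]=1  [7]=1
  size 2 → [5,7]=2  [6,7]=1
  size 3 → [4,6,7]=1  [5,6,7]=3
  size 4 → [3,4,6,7]=1  [4,5,6,7]=4
  size 5 → [2,3,4,6,7]=1  [3,4,5,6,7]=5
  size 6 → [1,2,3,4,6,7]=1  [2,3,4,5,6,7]=6
  first=0(a) contributes 7
  first=5(c) contributes 1
|[w]| = 8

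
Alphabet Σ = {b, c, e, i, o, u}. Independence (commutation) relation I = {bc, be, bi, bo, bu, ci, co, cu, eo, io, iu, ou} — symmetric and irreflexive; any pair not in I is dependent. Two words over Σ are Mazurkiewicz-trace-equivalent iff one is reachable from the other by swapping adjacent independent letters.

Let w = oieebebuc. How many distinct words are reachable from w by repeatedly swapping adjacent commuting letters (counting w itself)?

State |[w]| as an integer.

504

#0=o has no predecessor
#1=i has no predecessor
#2=e depends on [1:i]
#3=e depends on [2:e]
#4=b has no predecessor
#5=e depends on [3:e]
#6=b depends on [4:b]
#7=u depends on [5:e]
#8=c depends on [5:e]
sources: [0:o, 1:i, 4:b]
N(rest) = Σ N(rest − s) over sources s of rest; N(one piece) = 1:
  size 1 → [0]=1  [6]=1  [7]=1  [8]=1
  size 2 → [0,6]=2  [0,7]=2  [0,8]=2  [4,6]=1  [6,7]=2  [6,8]=2  [7,8]=2
  size 3 → [0,4,6]=3  [0,6,7]=6  [0,6,8]=6  [0,7,8]=6  [4,6,7]=3  [4,6,8]=3  [5,7,8]=2  [6,7,8]=6
  size 4 → [0,4,6,7]=12  [0,4,6,8]=12  [0,5,7,8]=8  [0,6,7,8]=24  [3,5,7,8]=2  [4,6,7,8]=12  [5,6,7,8]=8
  size 5 → [0,3,5,7,8]=10  [0,4,6,7,8]=60  [0,5,6,7,8]=40  [2,3,5,7,8]=2  [3,5,6,7,8]=10  [4,5,6,7,8]=20
  size 6 → [0,2,3,5,7,8]=12  [0,3,5,6,7,8]=60  [0,4,5,6,7,8]=120  [1,2,3,5,7,8]=2  [2,3,5,6,7,8]=12  [3,4,5,6,7,8]=30
  size 7 → [0,1,2,3,5,7,8]=14  [0,2,3,5,6,7,8]=84  [0,3,4,5,6,7,8]=210  [1,2,3,5,6,7,8]=14  [2,3,4,5,6,7,8]=42
  first=0(o) contributes 56
  first=1(i) contributes 336
  first=4(b) contributes 112
|[w]| = 504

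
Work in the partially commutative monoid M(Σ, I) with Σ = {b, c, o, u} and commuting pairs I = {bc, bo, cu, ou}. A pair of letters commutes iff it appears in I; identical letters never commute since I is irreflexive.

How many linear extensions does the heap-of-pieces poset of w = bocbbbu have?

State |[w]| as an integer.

21

piece 0:b — minimal
piece 1:o — minimal
piece 2:c rests on {1:o}
piece 3:b rests on {0:b}
piece 4:b rests on {3:b}
piece 5:b rests on {4:b}
piece 6:u rests on {5:b}
minimal pieces: {0:b, 1:o}
ways to finish when only these pieces remain (= sum over removing one remaining piece with nothing left below it):
  1 left: {2}→1  {6}→1
  2 left: {1,2}→1  {2,6}→2  {5,6}→1
  3 left: {1,2,6}→3  {2,5,6}→3  {4,5,6}→1
  4 left: {1,2,5,6}→6  {2,4,5,6}→4  {3,4,5,6}→1
  5 left: {0,3,4,5,6}→1  {1,2,4,5,6}→10  {2,3,4,5,6}→5
  placing 0:b first → 15 extensions
  placing 1:o first → 6 extensions
total linear extensions = 21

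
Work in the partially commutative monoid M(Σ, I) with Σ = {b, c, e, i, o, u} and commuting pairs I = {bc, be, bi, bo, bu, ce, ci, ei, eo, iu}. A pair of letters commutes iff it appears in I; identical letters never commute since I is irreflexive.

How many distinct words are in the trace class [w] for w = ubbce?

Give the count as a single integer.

piece 0:u — minimal
piece 1:b — minimal
piece 2:b rests on {1:b}
piece 3:c rests on {0:u}
piece 4:e rests on {0:u}
minimal pieces: {0:u, 1:b}
ways to finish when only these pieces remain (= sum over removing one remaining piece with nothing left below it):
  1 left: {2}→1  {3}→1  {4}→1
  2 left: {1,2}→1  {2,3}→2  {2,4}→2  {3,4}→2
  3 left: {0,3,4}→2  {1,2,3}→3  {1,2,4}→3  {2,3,4}→6
  placing 0:u first → 12 extensions
  placing 1:b first → 8 extensions
total linear extensions = 20

20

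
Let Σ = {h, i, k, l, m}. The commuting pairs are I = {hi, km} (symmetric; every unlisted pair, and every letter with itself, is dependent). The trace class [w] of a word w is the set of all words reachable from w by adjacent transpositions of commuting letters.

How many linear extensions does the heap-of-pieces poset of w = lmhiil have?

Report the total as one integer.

3

drop 0:l onto floor
drop 1:m onto {0:l}
drop 2:h onto {1:m}
drop 3:i onto {1:m}
drop 4:i onto {3:i}
drop 5:l onto {2:h, 4:i}
ground layer = {0:l}
drop-orders for the pieces not yet dropped (sum over which currently-grounded one goes next):
  1 to go: {5} 1
  2 to go: {2,5} 1  {4,5} 1
  3 to go: {2,4,5} 2  {3,4,5} 1
  4 to go: {2,3,4,5} 3
  if 0:l drops first: 3 orders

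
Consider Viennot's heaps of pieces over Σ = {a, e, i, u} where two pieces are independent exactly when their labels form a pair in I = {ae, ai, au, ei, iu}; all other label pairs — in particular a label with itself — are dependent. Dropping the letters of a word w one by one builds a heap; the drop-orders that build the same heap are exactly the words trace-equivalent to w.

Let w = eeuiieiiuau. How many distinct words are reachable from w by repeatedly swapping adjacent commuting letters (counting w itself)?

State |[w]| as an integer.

2310

drop 0:e onto floor
drop 1:e onto {0:e}
drop 2:u onto {1:e}
drop 3:i onto floor
drop 4:i onto {3:i}
drop 5:e onto {2:u}
drop 6:i onto {4:i}
drop 7:i onto {6:i}
drop 8:u onto {5:e}
drop 9:a onto floor
drop 10:u onto {8:u}
ground layer = {0:e, 3:i, 9:a}
drop-orders for the pieces not yet dropped (sum over which currently-grounded one goes next):
  1 to go: {7} 1  {9} 1  {10} 1
  2 to go: {6,7} 1  {7,9} 2  {7,10} 2  {8,10} 1  {9,10} 2
  3 to go: {4,6,7} 1  {5,8,10} 1  {6,7,9} 3  {6,7,10} 3  {7,8,10} 3  {7,9,10} 6  {8,9,10} 3
  4 to go: {2,5,8,10} 1  {3,4,6,7} 1  {4,6,7,9} 4  {4,6,7,10} 4  {5,7,8,10} 4  {5,8,9,10} 4  {6,7,8,10} 6  {6,7,9,10} 12  {7,8,9,10} 12
  5 to go: {1,2,5,8,10} 1  {2,5,7,8,10} 5  {2,5,8,9,10} 5  {3,4,6,7,9} 5  {3,4,6,7,10} 5  {4,6,7,8,10} 10  {4,6,7,9,10} 20  {5,6,7,8,10} 10  {5,7,8,9,10} 20  {6,7,8,9,10} 30
  6 to go: {0,1,2,5,8,10} 1  {1,2,5,7,8,10} 6  {1,2,5,8,9,10} 6  {2,5,6,7,8,10} 15  {2,5,7,8,9,10} 30  {3,4,6,7,8,10} 15  {3,4,6,7,9,10} 30  {4,5,6,7,8,10} 20  {4,6,7,8,9,10} 60  {5,6,7,8,9,10} 60
  7 to go: {0,1,2,5,7,8,10} 7  {0,1,2,5,8,9,10} 7  {1,2,5,6,7,8,10} 21  {1,2,5,7,8,9,10} 42  {2,4,5,6,7,8,10} 35  {2,5,6,7,8,9,10} 105  {3,4,5,6,7,8,10} 35  {3,4,6,7,8,9,10} 105  {4,5,6,7,8,9,10} 140
  8 to go: {0,1,2,5,6,7,8,10} 28  {0,1,2,5,7,8,9,10} 56  {1,2,4,5,6,7,8,10} 56  {1,2,5,6,7,8,9,10} 168  {2,3,4,5,6,7,8,10} 70  {2,4,5,6,7,8,9,10} 280  {3,4,5,6,7,8,9,10} 280
  9 to go: {0,1,2,4,5,6,7,8,10} 84  {0,1,2,5,6,7,8,9,10} 252  {1,2,3,4,5,6,7,8,10} 126  {1,2,4,5,6,7,8,9,10} 504  {2,3,4,5,6,7,8,9,10} 630
  if 0:e drops first: 1260 orders
  if 3:i drops first: 840 orders
  if 9:a drops first: 210 orders
heap linearizations: 2310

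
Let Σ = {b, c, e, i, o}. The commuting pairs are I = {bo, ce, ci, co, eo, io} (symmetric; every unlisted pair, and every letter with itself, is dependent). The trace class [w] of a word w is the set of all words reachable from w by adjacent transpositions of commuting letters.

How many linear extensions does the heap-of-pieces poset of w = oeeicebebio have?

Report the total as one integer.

275

0(o) covers ∅
1(e) covers ∅
2(e) covers 1:e
3(i) covers 2:e
4(c) covers ∅
5(e) covers 3:i
6(b) covers 4:c, 5:e
7(e) covers 6:b
8(b) covers 7:e
9(i) covers 8:b
10(o) covers 0:o
floor of heap: 0:o, 1:e, 4:c
completions by unplaced set U, small U first (add the entries for U minus each lowest piece of U):
  |U|=1: {9}:1  {10}:1
  |U|=2: {0,10}:1  {8,9}:1  {9,10}:2
  |U|=3: {0,9,10}:3  {7,8,9}:1  {8,9,10}:3
  |U|=4: {0,8,9,10}:6  {6,7,8,9}:1  {7,8,9,10}:4
  |U|=5: {0,7,8,9,10}:10  {4,6,7,8,9}:1  {5,6,7,8,9}:1  {6,7,8,9,10}:5
  |U|=6: {0,6,7,8,9,10}:15  {3,5,6,7,8,9}:1  {4,5,6,7,8,9}:2  {4,6,7,8,9,10}:6  {5,6,7,8,9,10}:6
  |U|=7: {0,4,6,7,8,9,10}:21  {0,5,6,7,8,9,10}:21  {2,3,5,6,7,8,9}:1  {3,4,5,6,7,8,9}:3  {3,5,6,7,8,9,10}:7  {4,5,6,7,8,9,10}:14
  |U|=8: {0,3,5,6,7,8,9,10}:28  {0,4,5,6,7,8,9,10}:56  {1,2,3,5,6,7,8,9}:1  {2,3,4,5,6,7,8,9}:4  {2,3,5,6,7,8,9,10}:8  {3,4,5,6,7,8,9,10}:24
  |U|=9: {0,2,3,5,6,7,8,9,10}:36  {0,3,4,5,6,7,8,9,10}:108  {1,2,3,4,5,6,7,8,9}:5  {1,2,3,5,6,7,8,9,10}:9  {2,3,4,5,6,7,8,9,10}:36
  start at 0(o): 50
  start at 1(e): 180
  start at 4(c): 45
sum over floor = 275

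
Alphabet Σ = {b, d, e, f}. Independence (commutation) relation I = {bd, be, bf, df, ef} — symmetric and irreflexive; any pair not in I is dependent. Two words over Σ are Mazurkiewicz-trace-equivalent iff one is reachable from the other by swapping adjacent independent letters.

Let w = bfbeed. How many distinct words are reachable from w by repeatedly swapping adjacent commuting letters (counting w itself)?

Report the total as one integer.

60

0(b) covers ∅
1(f) covers ∅
2(b) covers 0:b
3(e) covers ∅
4(e) covers 3:e
5(d) covers 4:e
floor of heap: 0:b, 1:f, 3:e
completions by unplaced set U, small U first (add the entries for U minus each lowest piece of U):
  |U|=1: {1}:1  {2}:1  {5}:1
  |U|=2: {0,2}:1  {1,2}:2  {1,5}:2  {2,5}:2  {4,5}:1
  |U|=3: {0,1,2}:3  {0,2,5}:3  {1,2,5}:6  {1,4,5}:3  {2,4,5}:3  {3,4,5}:1
  |U|=4: {0,1,2,5}:12  {0,2,4,5}:6  {1,2,4,5}:12  {1,3,4,5}:4  {2,3,4,5}:4
  start at 0(b): 20
  start at 1(f): 10
  start at 3(e): 30
sum over floor = 60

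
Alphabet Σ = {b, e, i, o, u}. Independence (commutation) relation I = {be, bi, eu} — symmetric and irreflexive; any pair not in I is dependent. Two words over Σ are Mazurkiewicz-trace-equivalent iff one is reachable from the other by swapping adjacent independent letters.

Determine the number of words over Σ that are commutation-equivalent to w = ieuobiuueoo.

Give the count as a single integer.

0(i) covers ∅
1(e) covers 0:i
2(u) covers 0:i
3(o) covers 1:e, 2:u
4(b) covers 3:o
5(i) covers 3:o
6(u) covers 4:b, 5:i
7(u) covers 6:u
8(e) covers 5:i
9(o) covers 7:u, 8:e
10(o) covers 9:o
floor of heap: 0:i
completions by unplaced set U, small U first (add the entries for U minus each lowest piece of U):
  |U|=1: {10}:1
  |U|=2: {9,10}:1
  |U|=3: {7,9,10}:1  {8,9,10}:1
  |U|=4: {6,7,9,10}:1  {7,8,9,10}:2
  |U|=5: {4,6,7,9,10}:1  {6,7,8,9,10}:3
  |U|=6: {4,6,7,8,9,10}:4  {5,6,7,8,9,10}:3
  |U|=7: {4,5,6,7,8,9,10}:7
  |U|=8: {3,4,5,6,7,8,9,10}:7
  |U|=9: {1,3,4,5,6,7,8,9,10}:7  {2,3,4,5,6,7,8,9,10}:7
  start at 0(i): 14

14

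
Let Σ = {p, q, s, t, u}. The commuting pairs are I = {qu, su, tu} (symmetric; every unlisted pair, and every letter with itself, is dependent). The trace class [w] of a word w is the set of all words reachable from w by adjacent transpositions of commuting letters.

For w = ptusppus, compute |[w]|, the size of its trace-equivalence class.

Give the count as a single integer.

#0=p has no predecessor
#1=t depends on [0:p]
#2=u depends on [0:p]
#3=s depends on [1:t]
#4=p depends on [2:u, 3:s]
#5=p depends on [4:p]
#6=u depends on [5:p]
#7=s depends on [5:p]
sources: [0:p]
N(rest) = Σ N(rest − s) over sources s of rest; N(one piece) = 1:
  size 1 → [6]=1  [7]=1
  size 2 → [6,7]=2
  size 3 → [5,6,7]=2
  size 4 → [4,5,6,7]=2
  size 5 → [2,4,5,6,7]=2  [3,4,5,6,7]=2
  size 6 → [1,3,4,5,6,7]=2  [2,3,4,5,6,7]=4
  first=0(p) contributes 6

6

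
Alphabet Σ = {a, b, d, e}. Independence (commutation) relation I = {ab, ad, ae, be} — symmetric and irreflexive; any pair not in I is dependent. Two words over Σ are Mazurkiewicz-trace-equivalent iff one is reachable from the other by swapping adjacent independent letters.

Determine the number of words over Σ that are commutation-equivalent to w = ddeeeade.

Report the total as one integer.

piece 0:d — minimal
piece 1:d rests on {0:d}
piece 2:e rests on {1:d}
piece 3:e rests on {2:e}
piece 4:e rests on {3:e}
piece 5:a — minimal
piece 6:d rests on {4:e}
piece 7:e rests on {6:d}
minimal pieces: {0:d, 5:a}
ways to finish when only these pieces remain (= sum over removing one remaining piece with nothing left below it):
  1 left: {5}→1  {7}→1
  2 left: {5,7}→2  {6,7}→1
  3 left: {4,6,7}→1  {5,6,7}→3
  4 left: {3,4,6,7}→1  {4,5,6,7}→4
  5 left: {2,3,4,6,7}→1  {3,4,5,6,7}→5
  6 left: {1,2,3,4,6,7}→1  {2,3,4,5,6,7}→6
  placing 0:d first → 7 extensions
  placing 5:a first → 1 extensions
total linear extensions = 8

8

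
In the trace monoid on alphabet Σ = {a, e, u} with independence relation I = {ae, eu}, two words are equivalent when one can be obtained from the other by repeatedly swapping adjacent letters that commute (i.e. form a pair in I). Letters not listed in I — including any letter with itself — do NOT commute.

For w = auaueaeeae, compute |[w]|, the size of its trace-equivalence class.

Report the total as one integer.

#0=a has no predecessor
#1=u depends on [0:a]
#2=a depends on [1:u]
#3=u depends on [2:a]
#4=e has no predecessor
#5=a depends on [3:u]
#6=e depends on [4:e]
#7=e depends on [6:e]
#8=a depends on [5:a]
#9=e depends on [7:e]
sources: [0:a, 4:e]
N(rest) = Σ N(rest − s) over sources s of rest; N(one piece) = 1:
  size 1 → [8]=1  [9]=1
  size 2 → [5,8]=1  [7,9]=1  [8,9]=2
  size 3 → [3,5,8]=1  [5,8,9]=3  [6,7,9]=1  [7,8,9]=3
  size 4 → [2,3,5,8]=1  [3,5,8,9]=4  [4,6,7,9]=1  [5,7,8,9]=6  [6,7,8,9]=4
  size 5 → [1,2,3,5,8]=1  [2,3,5,8,9]=5  [3,5,7,8,9]=10  [4,6,7,8,9]=5  [5,6,7,8,9]=10
  size 6 → [0,1,2,3,5,8]=1  [1,2,3,5,8,9]=6  [2,3,5,7,8,9]=15  [3,5,6,7,8,9]=20  [4,5,6,7,8,9]=15
  size 7 → [0,1,2,3,5,8,9]=7  [1,2,3,5,7,8,9]=21  [2,3,5,6,7,8,9]=35  [3,4,5,6,7,8,9]=35
  size 8 → [0,1,2,3,5,7,8,9]=28  [1,2,3,5,6,7,8,9]=56  [2,3,4,5,6,7,8,9]=70
  first=0(a) contributes 126
  first=4(e) contributes 84
|[w]| = 210

210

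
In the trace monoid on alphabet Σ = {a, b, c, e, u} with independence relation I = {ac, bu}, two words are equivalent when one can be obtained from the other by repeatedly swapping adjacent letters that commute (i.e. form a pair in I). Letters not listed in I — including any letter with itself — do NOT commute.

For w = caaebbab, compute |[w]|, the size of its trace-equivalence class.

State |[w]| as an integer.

3

0(c) covers ∅
1(a) covers ∅
2(a) covers 1:a
3(e) covers 0:c, 2:a
4(b) covers 3:e
5(b) covers 4:b
6(a) covers 5:b
7(b) covers 6:a
floor of heap: 0:c, 1:a
completions by unplaced set U, small U first (add the entries for U minus each lowest piece of U):
  |U|=1: {7}:1
  |U|=2: {6,7}:1
  |U|=3: {5,6,7}:1
  |U|=4: {4,5,6,7}:1
  |U|=5: {3,4,5,6,7}:1
  |U|=6: {0,3,4,5,6,7}:1  {2,3,4,5,6,7}:1
  start at 0(c): 1
  start at 1(a): 2
sum over floor = 3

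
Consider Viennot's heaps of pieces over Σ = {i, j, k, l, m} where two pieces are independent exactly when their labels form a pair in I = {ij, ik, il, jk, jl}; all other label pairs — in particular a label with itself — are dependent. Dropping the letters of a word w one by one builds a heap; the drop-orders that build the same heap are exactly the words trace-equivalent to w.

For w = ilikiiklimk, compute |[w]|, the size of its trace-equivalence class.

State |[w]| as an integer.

drop 0:i onto floor
drop 1:l onto floor
drop 2:i onto {0:i}
drop 3:k onto {1:l}
drop 4:i onto {2:i}
drop 5:i onto {4:i}
drop 6:k onto {3:k}
drop 7:l onto {6:k}
drop 8:i onto {5:i}
drop 9:m onto {7:l, 8:i}
drop 10:k onto {9:m}
ground layer = {0:i, 1:l}
drop-orders for the pieces not yet dropped (sum over which currently-grounded one goes next):
  1 to go: {10} 1
  2 to go: {9,10} 1
  3 to go: {7,9,10} 1  {8,9,10} 1
  4 to go: {5,8,9,10} 1  {6,7,9,10} 1  {7,8,9,10} 2
  5 to go: {3,6,7,9,10} 1  {4,5,8,9,10} 1  {5,7,8,9,10} 3  {6,7,8,9,10} 3
  6 to go: {1,3,6,7,9,10} 1  {2,4,5,8,9,10} 1  {3,6,7,8,9,10} 4  {4,5,7,8,9,10} 4  {5,6,7,8,9,10} 6
  7 to go: {0,2,4,5,8,9,10} 1  {1,3,6,7,8,9,10} 5  {2,4,5,7,8,9,10} 5  {3,5,6,7,8,9,10} 10  {4,5,6,7,8,9,10} 10
  8 to go: {0,2,4,5,7,8,9,10} 6  {1,3,5,6,7,8,9,10} 15  {2,4,5,6,7,8,9,10} 15  {3,4,5,6,7,8,9,10} 20
  9 to go: {0,2,4,5,6,7,8,9,10} 21  {1,3,4,5,6,7,8,9,10} 35  {2,3,4,5,6,7,8,9,10} 35
  if 0:i drops first: 70 orders
  if 1:l drops first: 56 orders
heap linearizations: 126

126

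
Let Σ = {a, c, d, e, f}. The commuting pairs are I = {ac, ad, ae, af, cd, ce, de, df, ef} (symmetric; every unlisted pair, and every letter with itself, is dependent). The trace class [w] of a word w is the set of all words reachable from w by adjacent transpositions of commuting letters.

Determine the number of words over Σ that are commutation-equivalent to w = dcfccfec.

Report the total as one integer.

#0=d has no predecessor
#1=c has no predecessor
#2=f depends on [1:c]
#3=c depends on [2:f]
#4=c depends on [3:c]
#5=f depends on [4:c]
#6=e has no predecessor
#7=c depends on [5:f]
sources: [0:d, 1:c, 6:e]
N(rest) = Σ N(rest − s) over sources s of rest; N(one piece) = 1:
  size 1 → [0]=1  [6]=1  [7]=1
  size 2 → [0,6]=2  [0,7]=2  [5,7]=1  [6,7]=2
  size 3 → [0,5,7]=3  [0,6,7]=6  [4,5,7]=1  [5,6,7]=3
  size 4 → [0,4,5,7]=4  [0,5,6,7]=12  [3,4,5,7]=1  [4,5,6,7]=4
  size 5 → [0,3,4,5,7]=5  [0,4,5,6,7]=20  [2,3,4,5,7]=1  [3,4,5,6,7]=5
  size 6 → [0,2,3,4,5,7]=6  [0,3,4,5,6,7]=30  [1,2,3,4,5,7]=1  [2,3,4,5,6,7]=6
  first=0(d) contributes 7
  first=1(c) contributes 42
  first=6(e) contributes 7
|[w]| = 56

56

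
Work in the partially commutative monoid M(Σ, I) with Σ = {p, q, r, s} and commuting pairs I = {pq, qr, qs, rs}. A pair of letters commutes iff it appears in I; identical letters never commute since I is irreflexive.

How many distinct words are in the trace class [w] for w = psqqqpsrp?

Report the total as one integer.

0(p) covers ∅
1(s) covers 0:p
2(q) covers ∅
3(q) covers 2:q
4(q) covers 3:q
5(p) covers 1:s
6(s) covers 5:p
7(r) covers 5:p
8(p) covers 6:s, 7:r
floor of heap: 0:p, 2:q
completions by unplaced set U, small U first (add the entries for U minus each lowest piece of U):
  |U|=1: {4}:1  {8}:1
  |U|=2: {3,4}:1  {4,8}:2  {6,8}:1  {7,8}:1
  |U|=3: {2,3,4}:1  {3,4,8}:3  {4,6,8}:3  {4,7,8}:3  {6,7,8}:2
  |U|=4: {2,3,4,8}:4  {3,4,6,8}:6  {3,4,7,8}:6  {4,6,7,8}:8  {5,6,7,8}:2
  |U|=5: {1,5,6,7,8}:2  {2,3,4,6,8}:10  {2,3,4,7,8}:10  {3,4,6,7,8}:20  {4,5,6,7,8}:10
  |U|=6: {0,1,5,6,7,8}:2  {1,4,5,6,7,8}:12  {2,3,4,6,7,8}:40  {3,4,5,6,7,8}:30
  |U|=7: {0,1,4,5,6,7,8}:14  {1,3,4,5,6,7,8}:42  {2,3,4,5,6,7,8}:70
  start at 0(p): 112
  start at 2(q): 56
sum over floor = 168

168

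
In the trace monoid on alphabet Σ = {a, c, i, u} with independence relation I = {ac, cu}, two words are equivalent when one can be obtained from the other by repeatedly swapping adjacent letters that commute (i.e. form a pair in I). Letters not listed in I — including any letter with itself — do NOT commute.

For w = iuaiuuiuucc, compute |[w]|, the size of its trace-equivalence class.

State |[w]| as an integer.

drop 0:i onto floor
drop 1:u onto {0:i}
drop 2:a onto {1:u}
drop 3:i onto {2:a}
drop 4:u onto {3:i}
drop 5:u onto {4:u}
drop 6:i onto {5:u}
drop 7:u onto {6:i}
drop 8:u onto {7:u}
drop 9:c onto {6:i}
drop 10:c onto {9:c}
ground layer = {0:i}
drop-orders for the pieces not yet dropped (sum over which currently-grounded one goes next):
  1 to go: {8} 1  {10} 1
  2 to go: {7,8} 1  {8,10} 2  {9,10} 1
  3 to go: {7,8,10} 3  {8,9,10} 3
  4 to go: {7,8,9,10} 6
  5 to go: {6,7,8,9,10} 6
  6 to go: {5,6,7,8,9,10} 6
  7 to go: {4,5,6,7,8,9,10} 6
  8 to go: {3,4,5,6,7,8,9,10} 6
  9 to go: {2,3,4,5,6,7,8,9,10} 6
  if 0:i drops first: 6 orders

6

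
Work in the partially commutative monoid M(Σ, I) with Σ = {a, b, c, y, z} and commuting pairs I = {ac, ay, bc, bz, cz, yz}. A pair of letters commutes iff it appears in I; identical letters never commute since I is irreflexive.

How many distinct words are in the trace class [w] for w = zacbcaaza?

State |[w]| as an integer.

36

#0=z has no predecessor
#1=a depends on [0:z]
#2=c has no predecessor
#3=b depends on [1:a]
#4=c depends on [2:c]
#5=a depends on [3:b]
#6=a depends on [5:a]
#7=z depends on [6:a]
#8=a depends on [7:z]
sources: [0:z, 2:c]
N(rest) = Σ N(rest − s) over sources s of rest; N(one piece) = 1:
  size 1 → [4]=1  [8]=1
  size 2 → [2,4]=1  [4,8]=2  [7,8]=1
  size 3 → [2,4,8]=3  [4,7,8]=3  [6,7,8]=1
  size 4 → [2,4,7,8]=6  [4,6,7,8]=4  [5,6,7,8]=1
  size 5 → [2,4,6,7,8]=10  [3,5,6,7,8]=1  [4,5,6,7,8]=5
  size 6 → [1,3,5,6,7,8]=1  [2,4,5,6,7,8]=15  [3,4,5,6,7,8]=6
  size 7 → [0,1,3,5,6,7,8]=1  [1,3,4,5,6,7,8]=7  [2,3,4,5,6,7,8]=21
  first=0(z) contributes 28
  first=2(c) contributes 8
|[w]| = 36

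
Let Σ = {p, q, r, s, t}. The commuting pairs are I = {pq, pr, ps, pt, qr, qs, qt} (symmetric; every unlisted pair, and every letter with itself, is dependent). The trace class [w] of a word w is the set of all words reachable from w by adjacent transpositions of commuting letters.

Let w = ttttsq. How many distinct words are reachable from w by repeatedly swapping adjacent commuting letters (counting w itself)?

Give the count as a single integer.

piece 0:t — minimal
piece 1:t rests on {0:t}
piece 2:t rests on {1:t}
piece 3:t rests on {2:t}
piece 4:s rests on {3:t}
piece 5:q — minimal
minimal pieces: {0:t, 5:q}
ways to finish when only these pieces remain (= sum over removing one remaining piece with nothing left below it):
  1 left: {4}→1  {5}→1
  2 left: {3,4}→1  {4,5}→2
  3 left: {2,3,4}→1  {3,4,5}→3
  4 left: {1,2,3,4}→1  {2,3,4,5}→4
  placing 0:t first → 5 extensions
  placing 5:q first → 1 extensions
total linear extensions = 6

6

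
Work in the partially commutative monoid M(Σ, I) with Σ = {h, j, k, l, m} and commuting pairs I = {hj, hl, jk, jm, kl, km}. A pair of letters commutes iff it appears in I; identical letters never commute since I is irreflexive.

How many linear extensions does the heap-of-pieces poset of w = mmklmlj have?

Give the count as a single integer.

7

piece 0:m — minimal
piece 1:m rests on {0:m}
piece 2:k — minimal
piece 3:l rests on {1:m}
piece 4:m rests on {3:l}
piece 5:l rests on {4:m}
piece 6:j rests on {5:l}
minimal pieces: {0:m, 2:k}
ways to finish when only these pieces remain (= sum over removing one remaining piece with nothing left below it):
  1 left: {2}→1  {6}→1
  2 left: {2,6}→2  {5,6}→1
  3 left: {2,5,6}→3  {4,5,6}→1
  4 left: {2,4,5,6}→4  {3,4,5,6}→1
  5 left: {1,3,4,5,6}→1  {2,3,4,5,6}→5
  placing 0:m first → 6 extensions
  placing 2:k first → 1 extensions
total linear extensions = 7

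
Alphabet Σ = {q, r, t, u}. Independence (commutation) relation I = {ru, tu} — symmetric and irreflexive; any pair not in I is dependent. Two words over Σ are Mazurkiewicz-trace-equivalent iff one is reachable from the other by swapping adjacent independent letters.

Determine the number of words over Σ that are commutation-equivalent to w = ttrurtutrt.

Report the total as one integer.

45

drop 0:t onto floor
drop 1:t onto {0:t}
drop 2:r onto {1:t}
drop 3:u onto floor
drop 4:r onto {2:r}
drop 5:t onto {4:r}
drop 6:u onto {3:u}
drop 7:t onto {5:t}
drop 8:r onto {7:t}
drop 9:t onto {8:r}
ground layer = {0:t, 3:u}
drop-orders for the pieces not yet dropped (sum over which currently-grounded one goes next):
  1 to go: {6} 1  {9} 1
  2 to go: {3,6} 1  {6,9} 2  {8,9} 1
  3 to go: {3,6,9} 3  {6,8,9} 3  {7,8,9} 1
  4 to go: {3,6,8,9} 6  {5,7,8,9} 1  {6,7,8,9} 4
  5 to go: {3,6,7,8,9} 10  {4,5,7,8,9} 1  {5,6,7,8,9} 5
  6 to go: {2,4,5,7,8,9} 1  {3,5,6,7,8,9} 15  {4,5,6,7,8,9} 6
  7 to go: {1,2,4,5,7,8,9} 1  {2,4,5,6,7,8,9} 7  {3,4,5,6,7,8,9} 21
  8 to go: {0,1,2,4,5,7,8,9} 1  {1,2,4,5,6,7,8,9} 8  {2,3,4,5,6,7,8,9} 28
  if 0:t drops first: 36 orders
  if 3:u drops first: 9 orders
heap linearizations: 45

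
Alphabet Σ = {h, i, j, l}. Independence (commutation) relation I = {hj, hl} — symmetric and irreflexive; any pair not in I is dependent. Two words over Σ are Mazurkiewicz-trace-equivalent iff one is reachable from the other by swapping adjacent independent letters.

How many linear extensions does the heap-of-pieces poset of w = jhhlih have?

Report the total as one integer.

0(j) covers ∅
1(h) covers ∅
2(h) covers 1:h
3(l) covers 0:j
4(i) covers 2:h, 3:l
5(h) covers 4:i
floor of heap: 0:j, 1:h
completions by unplaced set U, small U first (add the entries for U minus each lowest piece of U):
  |U|=1: {5}:1
  |U|=2: {4,5}:1
  |U|=3: {2,4,5}:1  {3,4,5}:1
  |U|=4: {0,3,4,5}:1  {1,2,4,5}:1  {2,3,4,5}:2
  start at 0(j): 3
  start at 1(h): 3
sum over floor = 6

6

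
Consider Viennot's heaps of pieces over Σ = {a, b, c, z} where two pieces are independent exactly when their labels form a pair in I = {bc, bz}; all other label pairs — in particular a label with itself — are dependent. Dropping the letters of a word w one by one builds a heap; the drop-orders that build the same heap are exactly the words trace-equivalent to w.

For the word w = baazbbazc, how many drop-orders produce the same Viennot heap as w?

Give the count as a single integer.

3

piece 0:b — minimal
piece 1:a rests on {0:b}
piece 2:a rests on {1:a}
piece 3:z rests on {2:a}
piece 4:b rests on {2:a}
piece 5:b rests on {4:b}
piece 6:a rests on {3:z, 5:b}
piece 7:z rests on {6:a}
piece 8:c rests on {7:z}
minimal pieces: {0:b}
ways to finish when only these pieces remain (= sum over removing one remaining piece with nothing left below it):
  1 left: {8}→1
  2 left: {7,8}→1
  3 left: {6,7,8}→1
  4 left: {3,6,7,8}→1  {5,6,7,8}→1
  5 left: {3,5,6,7,8}→2  {4,5,6,7,8}→1
  6 left: {3,4,5,6,7,8}→3
  7 left: {2,3,4,5,6,7,8}→3
  placing 0:b first → 3 extensions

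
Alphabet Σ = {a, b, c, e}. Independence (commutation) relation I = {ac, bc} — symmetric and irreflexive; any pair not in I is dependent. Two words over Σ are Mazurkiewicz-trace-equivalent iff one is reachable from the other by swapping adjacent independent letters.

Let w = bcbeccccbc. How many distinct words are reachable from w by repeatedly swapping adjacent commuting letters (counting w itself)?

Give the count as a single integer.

18

drop 0:b onto floor
drop 1:c onto floor
drop 2:b onto {0:b}
drop 3:e onto {1:c, 2:b}
drop 4:c onto {3:e}
drop 5:c onto {4:c}
drop 6:c onto {5:c}
drop 7:c onto {6:c}
drop 8:b onto {3:e}
drop 9:c onto {7:c}
ground layer = {0:b, 1:c}
drop-orders for the pieces not yet dropped (sum over which currently-grounded one goes next):
  1 to go: {8} 1  {9} 1
  2 to go: {7,9} 1  {8,9} 2
  3 to go: {6,7,9} 1  {7,8,9} 3
  4 to go: {5,6,7,9} 1  {6,7,8,9} 4
  5 to go: {4,5,6,7,9} 1  {5,6,7,8,9} 5
  6 to go: {4,5,6,7,8,9} 6
  7 to go: {3,4,5,6,7,8,9} 6
  8 to go: {1,3,4,5,6,7,8,9} 6  {2,3,4,5,6,7,8,9} 6
  if 0:b drops first: 12 orders
  if 1:c drops first: 6 orders
heap linearizations: 18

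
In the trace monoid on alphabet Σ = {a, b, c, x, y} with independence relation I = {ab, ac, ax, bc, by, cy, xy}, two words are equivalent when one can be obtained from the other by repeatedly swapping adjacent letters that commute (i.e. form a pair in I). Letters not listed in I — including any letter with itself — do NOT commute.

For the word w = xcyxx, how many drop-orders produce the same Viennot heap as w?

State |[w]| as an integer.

0(x) covers ∅
1(c) covers 0:x
2(y) covers ∅
3(x) covers 1:c
4(x) covers 3:x
floor of heap: 0:x, 2:y
completions by unplaced set U, small U first (add the entries for U minus each lowest piece of U):
  |U|=1: {2}:1  {4}:1
  |U|=2: {2,4}:2  {3,4}:1
  |U|=3: {1,3,4}:1  {2,3,4}:3
  start at 0(x): 4
  start at 2(y): 1
sum over floor = 5

5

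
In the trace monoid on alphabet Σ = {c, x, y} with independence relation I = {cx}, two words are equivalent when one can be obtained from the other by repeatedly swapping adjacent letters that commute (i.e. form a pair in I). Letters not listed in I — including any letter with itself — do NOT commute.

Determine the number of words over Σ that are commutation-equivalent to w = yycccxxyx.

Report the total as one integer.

piece 0:y — minimal
piece 1:y rests on {0:y}
piece 2:c rests on {1:y}
piece 3:c rests on {2:c}
piece 4:c rests on {3:c}
piece 5:x rests on {1:y}
piece 6:x rests on {5:x}
piece 7:y rests on {4:c, 6:x}
piece 8:x rests on {7:y}
minimal pieces: {0:y}
ways to finish when only these pieces remain (= sum over removing one remaining piece with nothing left below it):
  1 left: {8}→1
  2 left: {7,8}→1
  3 left: {4,7,8}→1  {6,7,8}→1
  4 left: {3,4,7,8}→1  {4,6,7,8}→2  {5,6,7,8}→1
  5 left: {2,3,4,7,8}→1  {3,4,6,7,8}→3  {4,5,6,7,8}→3
  6 left: {2,3,4,6,7,8}→4  {3,4,5,6,7,8}→6
  7 left: {2,3,4,5,6,7,8}→10
  placing 0:y first → 10 extensions

10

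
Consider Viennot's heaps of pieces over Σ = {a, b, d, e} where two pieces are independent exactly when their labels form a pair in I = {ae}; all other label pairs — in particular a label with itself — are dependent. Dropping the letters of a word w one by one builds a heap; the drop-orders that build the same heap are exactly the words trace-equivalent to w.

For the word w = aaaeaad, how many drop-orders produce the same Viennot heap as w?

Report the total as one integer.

6

#0=a has no predecessor
#1=a depends on [0:a]
#2=a depends on [1:a]
#3=e has no predecessor
#4=a depends on [2:a]
#5=a depends on [4:a]
#6=d depends on [3:e, 5:a]
sources: [0:a, 3:e]
N(rest) = Σ N(rest − s) over sources s of rest; N(one piece) = 1:
  size 1 → [6]=1
  size 2 → [3,6]=1  [5,6]=1
  size 3 → [3,5,6]=2  [4,5,6]=1
  size 4 → [2,4,5,6]=1  [3,4,5,6]=3
  size 5 → [1,2,4,5,6]=1  [2,3,4,5,6]=4
  first=0(a) contributes 5
  first=3(e) contributes 1
|[w]| = 6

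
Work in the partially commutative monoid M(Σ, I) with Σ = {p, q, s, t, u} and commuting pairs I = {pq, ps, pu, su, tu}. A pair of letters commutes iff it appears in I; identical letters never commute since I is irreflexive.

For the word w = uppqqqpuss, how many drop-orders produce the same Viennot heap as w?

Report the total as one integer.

0(u) covers ∅
1(p) covers ∅
2(p) covers 1:p
3(q) covers 0:u
4(q) covers 3:q
5(q) covers 4:q
6(p) covers 2:p
7(u) covers 5:q
8(s) covers 5:q
9(s) covers 8:s
floor of heap: 0:u, 1:p
completions by unplaced set U, small U first (add the entries for U minus each lowest piece of U):
  |U|=1: {6}:1  {7}:1  {9}:1
  |U|=2: {2,6}:1  {6,7}:2  {6,9}:2  {7,9}:2  {8,9}:1
  |U|=3: {1,2,6}:1  {2,6,7}:3  {2,6,9}:3  {6,7,9}:6  {6,8,9}:3  {7,8,9}:3
  |U|=4: {1,2,6,7}:4  {1,2,6,9}:4  {2,6,7,9}:12  {2,6,8,9}:6  {5,7,8,9}:3  {6,7,8,9}:12
  |U|=5: {1,2,6,7,9}:20  {1,2,6,8,9}:10  {2,6,7,8,9}:30  {4,5,7,8,9}:3  {5,6,7,8,9}:15
  |U|=6: {1,2,6,7,8,9}:60  {2,5,6,7,8,9}:45  {3,4,5,7,8,9}:3  {4,5,6,7,8,9}:18
  |U|=7: {0,3,4,5,7,8,9}:3  {1,2,5,6,7,8,9}:105  {2,4,5,6,7,8,9}:63  {3,4,5,6,7,8,9}:21
  |U|=8: {0,3,4,5,6,7,8,9}:24  {1,2,4,5,6,7,8,9}:168  {2,3,4,5,6,7,8,9}:84
  start at 0(u): 252
  start at 1(p): 108
sum over floor = 360

360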